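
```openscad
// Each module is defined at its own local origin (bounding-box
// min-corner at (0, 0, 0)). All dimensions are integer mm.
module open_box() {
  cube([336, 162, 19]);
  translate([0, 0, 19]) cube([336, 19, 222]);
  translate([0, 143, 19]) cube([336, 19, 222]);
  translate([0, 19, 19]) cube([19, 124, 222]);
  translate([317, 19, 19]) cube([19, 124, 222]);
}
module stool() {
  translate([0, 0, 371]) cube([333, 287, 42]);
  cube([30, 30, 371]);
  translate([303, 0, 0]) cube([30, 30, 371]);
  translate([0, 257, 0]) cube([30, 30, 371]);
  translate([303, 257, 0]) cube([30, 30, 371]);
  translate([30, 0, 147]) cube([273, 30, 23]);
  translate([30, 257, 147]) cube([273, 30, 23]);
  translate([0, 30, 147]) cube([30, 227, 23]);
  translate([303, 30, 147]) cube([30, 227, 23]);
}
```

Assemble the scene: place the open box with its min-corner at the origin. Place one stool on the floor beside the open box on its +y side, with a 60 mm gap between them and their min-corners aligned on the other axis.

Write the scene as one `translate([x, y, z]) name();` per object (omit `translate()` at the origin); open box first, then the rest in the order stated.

open_box();
translate([0, 222, 0]) stool();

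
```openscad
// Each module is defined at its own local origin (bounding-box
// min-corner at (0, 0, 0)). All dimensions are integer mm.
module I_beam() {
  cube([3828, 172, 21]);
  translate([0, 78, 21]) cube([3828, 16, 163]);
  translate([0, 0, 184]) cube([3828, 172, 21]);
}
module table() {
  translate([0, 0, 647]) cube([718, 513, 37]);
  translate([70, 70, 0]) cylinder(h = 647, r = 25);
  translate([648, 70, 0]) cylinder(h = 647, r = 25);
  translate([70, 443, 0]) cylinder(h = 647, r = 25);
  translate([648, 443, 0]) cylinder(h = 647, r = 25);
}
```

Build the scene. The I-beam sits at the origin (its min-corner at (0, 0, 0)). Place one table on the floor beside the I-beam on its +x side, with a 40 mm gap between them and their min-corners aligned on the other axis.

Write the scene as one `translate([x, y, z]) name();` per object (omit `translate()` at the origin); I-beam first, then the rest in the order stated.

I_beam();
translate([3868, 0, 0]) table();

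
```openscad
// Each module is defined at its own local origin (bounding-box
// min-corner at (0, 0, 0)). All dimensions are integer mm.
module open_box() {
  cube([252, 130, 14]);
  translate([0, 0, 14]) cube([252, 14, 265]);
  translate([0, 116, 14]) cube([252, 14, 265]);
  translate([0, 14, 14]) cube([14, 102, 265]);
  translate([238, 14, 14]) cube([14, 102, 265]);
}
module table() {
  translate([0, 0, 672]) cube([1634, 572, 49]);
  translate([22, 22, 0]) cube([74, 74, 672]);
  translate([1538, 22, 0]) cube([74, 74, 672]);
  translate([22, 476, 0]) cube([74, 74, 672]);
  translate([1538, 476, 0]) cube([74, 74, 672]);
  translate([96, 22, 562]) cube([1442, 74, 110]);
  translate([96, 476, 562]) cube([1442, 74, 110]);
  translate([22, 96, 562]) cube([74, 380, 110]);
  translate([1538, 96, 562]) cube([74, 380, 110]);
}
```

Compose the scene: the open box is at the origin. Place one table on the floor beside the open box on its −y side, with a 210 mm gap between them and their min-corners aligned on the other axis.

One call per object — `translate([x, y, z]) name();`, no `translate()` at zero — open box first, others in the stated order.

open_box();
translate([0, -782, 0]) table();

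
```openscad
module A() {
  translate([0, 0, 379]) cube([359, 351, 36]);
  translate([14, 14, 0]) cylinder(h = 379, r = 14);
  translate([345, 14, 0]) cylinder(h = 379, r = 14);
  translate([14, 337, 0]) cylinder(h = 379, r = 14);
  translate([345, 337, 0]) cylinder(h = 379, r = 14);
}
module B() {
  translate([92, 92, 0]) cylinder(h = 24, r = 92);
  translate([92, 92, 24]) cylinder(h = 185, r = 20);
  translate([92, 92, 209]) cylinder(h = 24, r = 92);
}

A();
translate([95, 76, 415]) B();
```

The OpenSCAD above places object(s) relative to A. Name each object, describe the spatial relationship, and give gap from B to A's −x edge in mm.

A is a stool. B is a spool. The spool is on top of the stool. The gap from the spool to the stool's −x edge is 95 mm.

The spool's min-x is at 95; the stool's min-x is 0; gap = 95 mm.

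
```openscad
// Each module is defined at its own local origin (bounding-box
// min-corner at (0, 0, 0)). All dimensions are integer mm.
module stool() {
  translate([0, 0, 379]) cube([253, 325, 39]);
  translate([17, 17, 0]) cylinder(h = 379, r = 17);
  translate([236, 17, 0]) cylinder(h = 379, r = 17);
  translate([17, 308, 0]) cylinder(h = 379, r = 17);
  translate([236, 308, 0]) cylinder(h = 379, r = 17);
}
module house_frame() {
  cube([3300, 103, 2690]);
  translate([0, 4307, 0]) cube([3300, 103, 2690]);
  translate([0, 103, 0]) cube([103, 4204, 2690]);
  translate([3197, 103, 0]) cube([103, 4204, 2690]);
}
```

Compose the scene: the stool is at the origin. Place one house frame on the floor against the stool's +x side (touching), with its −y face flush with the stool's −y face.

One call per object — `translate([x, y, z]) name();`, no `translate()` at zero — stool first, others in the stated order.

stool();
translate([253, 0, 0]) house_frame();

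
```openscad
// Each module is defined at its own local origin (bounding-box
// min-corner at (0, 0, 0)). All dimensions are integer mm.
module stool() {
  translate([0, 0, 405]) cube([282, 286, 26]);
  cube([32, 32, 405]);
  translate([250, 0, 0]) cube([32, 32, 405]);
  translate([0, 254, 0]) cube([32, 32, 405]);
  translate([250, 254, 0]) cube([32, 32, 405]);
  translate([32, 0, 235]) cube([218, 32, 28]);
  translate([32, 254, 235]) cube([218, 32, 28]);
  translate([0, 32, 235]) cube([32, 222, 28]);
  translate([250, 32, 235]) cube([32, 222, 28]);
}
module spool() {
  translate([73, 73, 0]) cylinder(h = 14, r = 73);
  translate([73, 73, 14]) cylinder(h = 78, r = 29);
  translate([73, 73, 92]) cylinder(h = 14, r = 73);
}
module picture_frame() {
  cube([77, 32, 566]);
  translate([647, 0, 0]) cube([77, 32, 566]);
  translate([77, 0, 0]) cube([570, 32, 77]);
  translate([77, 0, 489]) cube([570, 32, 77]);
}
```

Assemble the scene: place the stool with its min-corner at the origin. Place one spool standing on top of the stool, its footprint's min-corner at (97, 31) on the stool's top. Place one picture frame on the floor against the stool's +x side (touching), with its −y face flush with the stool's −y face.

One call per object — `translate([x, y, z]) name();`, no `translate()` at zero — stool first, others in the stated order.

stool();
translate([97, 31, 431]) spool();
translate([282, 0, 0]) picture_frame();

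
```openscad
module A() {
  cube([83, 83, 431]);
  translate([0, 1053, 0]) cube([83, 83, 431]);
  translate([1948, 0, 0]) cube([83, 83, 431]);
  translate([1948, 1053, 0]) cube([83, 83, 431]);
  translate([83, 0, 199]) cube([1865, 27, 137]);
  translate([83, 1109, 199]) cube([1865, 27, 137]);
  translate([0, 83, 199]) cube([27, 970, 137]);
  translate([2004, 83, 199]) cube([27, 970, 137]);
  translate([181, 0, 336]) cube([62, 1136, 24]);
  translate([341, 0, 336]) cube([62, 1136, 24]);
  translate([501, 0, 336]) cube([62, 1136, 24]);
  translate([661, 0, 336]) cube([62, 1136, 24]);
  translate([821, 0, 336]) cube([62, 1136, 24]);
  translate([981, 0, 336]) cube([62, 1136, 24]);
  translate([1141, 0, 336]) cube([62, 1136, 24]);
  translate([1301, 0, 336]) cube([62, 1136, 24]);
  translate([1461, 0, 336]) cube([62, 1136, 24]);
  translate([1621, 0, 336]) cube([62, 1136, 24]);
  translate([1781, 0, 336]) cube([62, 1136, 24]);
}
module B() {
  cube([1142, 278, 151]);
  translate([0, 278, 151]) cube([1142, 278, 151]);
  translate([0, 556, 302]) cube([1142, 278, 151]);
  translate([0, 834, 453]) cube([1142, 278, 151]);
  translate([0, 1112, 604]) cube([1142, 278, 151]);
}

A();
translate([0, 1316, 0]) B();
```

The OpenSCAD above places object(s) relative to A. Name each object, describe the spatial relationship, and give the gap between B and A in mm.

The staircase's nearest face is 180 mm from the bed frame's +y face.

A is a bed frame. B is a staircase. The staircase is on the floor beside the bed frame on its +y side. The gap between the staircase and the bed frame is 180 mm.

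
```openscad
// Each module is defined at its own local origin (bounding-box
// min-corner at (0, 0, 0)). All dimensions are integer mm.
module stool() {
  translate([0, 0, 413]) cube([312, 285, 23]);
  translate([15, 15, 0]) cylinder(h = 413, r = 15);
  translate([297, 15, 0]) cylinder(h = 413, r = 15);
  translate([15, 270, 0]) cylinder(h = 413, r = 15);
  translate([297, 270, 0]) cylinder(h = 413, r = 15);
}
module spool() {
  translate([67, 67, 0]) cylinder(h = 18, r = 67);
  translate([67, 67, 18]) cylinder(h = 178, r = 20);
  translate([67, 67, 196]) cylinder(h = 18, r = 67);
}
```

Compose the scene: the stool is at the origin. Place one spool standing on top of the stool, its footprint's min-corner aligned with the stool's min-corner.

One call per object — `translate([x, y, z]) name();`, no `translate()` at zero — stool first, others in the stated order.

stool();
translate([0, 0, 436]) spool();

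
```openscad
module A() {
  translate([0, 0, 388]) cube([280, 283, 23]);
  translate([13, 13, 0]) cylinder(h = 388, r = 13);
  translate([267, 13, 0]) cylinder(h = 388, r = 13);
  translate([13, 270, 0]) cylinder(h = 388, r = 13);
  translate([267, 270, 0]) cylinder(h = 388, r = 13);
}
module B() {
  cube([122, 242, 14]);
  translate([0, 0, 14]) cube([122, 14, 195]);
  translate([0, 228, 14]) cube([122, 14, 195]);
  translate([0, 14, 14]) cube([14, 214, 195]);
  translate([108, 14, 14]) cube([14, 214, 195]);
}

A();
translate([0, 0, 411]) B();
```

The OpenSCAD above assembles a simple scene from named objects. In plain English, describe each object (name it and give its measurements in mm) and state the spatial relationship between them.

A is a simple wooden stool: a rectangular seat 280 mm (x) by 283 mm (y), 23 mm thick, top face at z = 411 mm, on four round legs, each 26 mm in diameter. The legs rest on z = 0, each leg's axis is inset half a diameter from the nearest pair of seat edges (so the leg's bounding box is flush with the corner).

B is an open-topped rectangular box: outside dimensions 122×242×209 mm, with a uniform wall and base thickness of 14 mm. The base is a full 122×242 slab on the floor; four walls sit on top of the base. The front and back walls (the −y and +y sides) span the full width; the two side walls fit between them.

The open box is on top of the stool.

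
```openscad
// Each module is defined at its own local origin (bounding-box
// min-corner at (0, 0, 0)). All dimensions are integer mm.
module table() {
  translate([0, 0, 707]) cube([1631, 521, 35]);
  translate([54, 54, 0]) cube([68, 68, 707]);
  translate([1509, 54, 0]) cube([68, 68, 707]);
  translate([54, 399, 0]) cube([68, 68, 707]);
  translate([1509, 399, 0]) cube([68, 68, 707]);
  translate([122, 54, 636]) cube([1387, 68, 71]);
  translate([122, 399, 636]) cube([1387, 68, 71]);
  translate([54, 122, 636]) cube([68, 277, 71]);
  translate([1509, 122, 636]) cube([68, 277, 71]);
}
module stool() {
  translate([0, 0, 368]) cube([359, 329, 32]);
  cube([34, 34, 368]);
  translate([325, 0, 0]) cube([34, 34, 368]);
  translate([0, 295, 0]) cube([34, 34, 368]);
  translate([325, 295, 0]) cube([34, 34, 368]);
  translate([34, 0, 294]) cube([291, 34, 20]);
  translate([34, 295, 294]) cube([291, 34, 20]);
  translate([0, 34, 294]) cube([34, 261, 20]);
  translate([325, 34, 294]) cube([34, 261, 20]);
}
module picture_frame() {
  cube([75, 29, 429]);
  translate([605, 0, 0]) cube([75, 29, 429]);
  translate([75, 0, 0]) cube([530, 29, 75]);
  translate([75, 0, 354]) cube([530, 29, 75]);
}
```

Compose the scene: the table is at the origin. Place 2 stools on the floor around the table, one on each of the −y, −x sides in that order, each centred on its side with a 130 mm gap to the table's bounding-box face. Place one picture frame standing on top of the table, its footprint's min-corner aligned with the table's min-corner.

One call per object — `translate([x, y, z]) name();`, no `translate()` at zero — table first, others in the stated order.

table();
translate([636, -459, 0]) stool();
translate([-489, 96, 0]) stool();
translate([0, 0, 742]) picture_frame();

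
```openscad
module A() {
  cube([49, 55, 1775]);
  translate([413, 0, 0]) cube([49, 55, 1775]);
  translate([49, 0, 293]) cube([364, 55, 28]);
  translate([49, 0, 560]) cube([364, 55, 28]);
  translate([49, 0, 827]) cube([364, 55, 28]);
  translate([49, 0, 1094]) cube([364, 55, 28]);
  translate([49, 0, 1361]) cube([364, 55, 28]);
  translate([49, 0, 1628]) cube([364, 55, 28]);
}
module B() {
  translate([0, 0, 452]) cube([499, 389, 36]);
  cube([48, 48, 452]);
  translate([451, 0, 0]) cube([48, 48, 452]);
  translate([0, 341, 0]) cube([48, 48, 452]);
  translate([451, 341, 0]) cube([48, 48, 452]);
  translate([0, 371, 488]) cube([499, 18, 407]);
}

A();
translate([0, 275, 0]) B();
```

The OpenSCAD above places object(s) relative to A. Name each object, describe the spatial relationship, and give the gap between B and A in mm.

A is a ladder. B is a chair. The chair is on the floor beside the ladder on its +y side. The gap between the chair and the ladder is 220 mm.

The chair's nearest face is 220 mm from the ladder's +y face.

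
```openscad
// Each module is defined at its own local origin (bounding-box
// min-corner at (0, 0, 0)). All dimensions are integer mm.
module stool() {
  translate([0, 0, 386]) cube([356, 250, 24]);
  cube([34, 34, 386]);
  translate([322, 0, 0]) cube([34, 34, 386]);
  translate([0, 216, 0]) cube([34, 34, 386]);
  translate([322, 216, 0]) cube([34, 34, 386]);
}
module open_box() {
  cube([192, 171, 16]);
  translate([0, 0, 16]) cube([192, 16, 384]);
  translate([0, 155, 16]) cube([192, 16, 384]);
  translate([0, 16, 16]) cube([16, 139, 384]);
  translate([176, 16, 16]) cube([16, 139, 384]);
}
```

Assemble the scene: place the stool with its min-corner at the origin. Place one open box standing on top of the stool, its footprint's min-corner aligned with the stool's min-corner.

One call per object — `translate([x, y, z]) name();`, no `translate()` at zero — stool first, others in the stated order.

stool();
translate([0, 0, 410]) open_box();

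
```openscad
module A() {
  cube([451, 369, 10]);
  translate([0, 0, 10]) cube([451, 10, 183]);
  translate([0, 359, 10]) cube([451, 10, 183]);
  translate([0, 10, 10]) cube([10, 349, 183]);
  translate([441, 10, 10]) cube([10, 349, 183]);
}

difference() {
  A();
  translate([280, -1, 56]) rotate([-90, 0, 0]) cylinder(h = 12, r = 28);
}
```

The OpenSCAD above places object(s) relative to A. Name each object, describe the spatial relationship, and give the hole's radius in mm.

A is an open box. The open box has a circular hole through its front wall. The hole's radius is 28 mm.

The subtracted cylinder has r = 28 mm.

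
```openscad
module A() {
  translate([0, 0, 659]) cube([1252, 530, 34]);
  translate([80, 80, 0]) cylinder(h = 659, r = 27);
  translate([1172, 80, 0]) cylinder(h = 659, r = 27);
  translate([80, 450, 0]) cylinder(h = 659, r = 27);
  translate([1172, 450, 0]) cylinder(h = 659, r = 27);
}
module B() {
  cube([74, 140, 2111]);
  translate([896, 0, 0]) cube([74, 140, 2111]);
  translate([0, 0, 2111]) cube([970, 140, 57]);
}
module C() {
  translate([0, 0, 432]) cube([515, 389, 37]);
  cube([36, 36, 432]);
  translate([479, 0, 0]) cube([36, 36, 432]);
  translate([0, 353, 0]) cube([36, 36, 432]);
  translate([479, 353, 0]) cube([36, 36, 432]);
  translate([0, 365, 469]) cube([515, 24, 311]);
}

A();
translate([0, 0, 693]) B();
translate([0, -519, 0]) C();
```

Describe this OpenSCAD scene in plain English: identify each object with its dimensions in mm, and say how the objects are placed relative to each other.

A is a table with a 1252×530 mm rectangular top, 34 mm thick, top surface at z = 693 mm, supported by four round legs of 54 mm diameter, each leg's bounding box inset 53 mm from the nearest pair of top edges, running from the floor.

B is a rectangular door frame: two vertical jambs of 74×140 mm section, 2111 mm tall, with a clear opening 822 mm wide between their inner faces. A header 57 mm tall and 140 mm deep lies on top of the jambs and spans the full outside width.

C is a chair. The seat is a 515×389×37 mm slab with its top at z = 469 mm, on four 36×36 mm corner legs (flush with the seat edges, standing on z = 0). A flat backrest 24 mm thick, 311 mm tall, spans the full seat width and rises from the seat top along its +y edge, rear face flush with the rear of the seat.

The door frame is on top of the table. The chair is on the floor beside the table on its −y side.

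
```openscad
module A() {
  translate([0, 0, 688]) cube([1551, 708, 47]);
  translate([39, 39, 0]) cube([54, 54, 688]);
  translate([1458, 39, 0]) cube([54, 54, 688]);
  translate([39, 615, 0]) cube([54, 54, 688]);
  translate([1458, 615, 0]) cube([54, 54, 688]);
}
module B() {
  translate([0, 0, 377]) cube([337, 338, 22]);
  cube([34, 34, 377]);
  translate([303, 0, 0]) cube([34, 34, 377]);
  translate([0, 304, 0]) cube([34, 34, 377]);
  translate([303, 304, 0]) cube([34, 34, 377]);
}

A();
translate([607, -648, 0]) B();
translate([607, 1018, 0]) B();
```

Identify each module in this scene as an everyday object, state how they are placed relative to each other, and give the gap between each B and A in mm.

Each stool's nearest face is 310 mm from the table's bounding box.

A is a table. B is a stool. Two stools sit around the table at the −y, +y sides. The gap between each stool and the table is 310 mm.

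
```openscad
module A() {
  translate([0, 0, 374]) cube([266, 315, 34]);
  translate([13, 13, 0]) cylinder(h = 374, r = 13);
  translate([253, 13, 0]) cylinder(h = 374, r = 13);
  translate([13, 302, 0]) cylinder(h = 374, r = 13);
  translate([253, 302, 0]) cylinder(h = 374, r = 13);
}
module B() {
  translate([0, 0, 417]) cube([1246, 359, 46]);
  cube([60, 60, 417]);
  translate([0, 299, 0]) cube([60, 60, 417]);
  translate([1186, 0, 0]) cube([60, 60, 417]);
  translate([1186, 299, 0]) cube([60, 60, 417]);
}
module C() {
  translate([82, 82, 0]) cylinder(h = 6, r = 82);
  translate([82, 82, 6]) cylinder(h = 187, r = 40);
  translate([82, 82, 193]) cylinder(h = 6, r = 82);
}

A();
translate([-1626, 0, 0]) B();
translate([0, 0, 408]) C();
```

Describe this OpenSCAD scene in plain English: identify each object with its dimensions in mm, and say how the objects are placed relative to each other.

A is a four-legged stool. The seat is 266×315 mm, 34 mm thick, top at z = 408 mm. It stands on four round legs, each 26 mm in diameter, from z = 0 to the seat underside, each leg's axis is inset half a diameter from the nearest pair of seat edges (so the leg's bounding box is flush with the corner).

B is a long wooden bench with a 1246 mm (x) × 359 mm (y) seat, 46 mm thick, its top surface 463 mm above the floor. Four 60 mm square legs at the seat corners, flush with the edges, run from z = 0 to the seat underside.

C is a spool: two coaxial disc flanges of radius 82 mm and thickness 6 mm, joined by a core cylinder of radius 40 mm and height 187 mm. The lower flange rests on z = 0 and the three cylinders share a vertical axis.

The bench is on the floor beside the stool on its −x side. The spool is on top of the stool.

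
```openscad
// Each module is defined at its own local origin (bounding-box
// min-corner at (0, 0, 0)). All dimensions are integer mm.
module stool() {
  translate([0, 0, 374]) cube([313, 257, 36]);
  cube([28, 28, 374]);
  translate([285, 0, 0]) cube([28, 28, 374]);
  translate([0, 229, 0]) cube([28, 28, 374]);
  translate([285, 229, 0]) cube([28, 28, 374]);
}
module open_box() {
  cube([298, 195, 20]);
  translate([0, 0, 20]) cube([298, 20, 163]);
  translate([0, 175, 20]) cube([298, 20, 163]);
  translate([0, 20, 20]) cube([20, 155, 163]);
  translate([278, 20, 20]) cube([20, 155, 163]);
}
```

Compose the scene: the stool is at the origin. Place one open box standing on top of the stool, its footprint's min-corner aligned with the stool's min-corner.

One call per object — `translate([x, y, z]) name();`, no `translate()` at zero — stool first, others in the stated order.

stool();
translate([0, 0, 410]) open_box();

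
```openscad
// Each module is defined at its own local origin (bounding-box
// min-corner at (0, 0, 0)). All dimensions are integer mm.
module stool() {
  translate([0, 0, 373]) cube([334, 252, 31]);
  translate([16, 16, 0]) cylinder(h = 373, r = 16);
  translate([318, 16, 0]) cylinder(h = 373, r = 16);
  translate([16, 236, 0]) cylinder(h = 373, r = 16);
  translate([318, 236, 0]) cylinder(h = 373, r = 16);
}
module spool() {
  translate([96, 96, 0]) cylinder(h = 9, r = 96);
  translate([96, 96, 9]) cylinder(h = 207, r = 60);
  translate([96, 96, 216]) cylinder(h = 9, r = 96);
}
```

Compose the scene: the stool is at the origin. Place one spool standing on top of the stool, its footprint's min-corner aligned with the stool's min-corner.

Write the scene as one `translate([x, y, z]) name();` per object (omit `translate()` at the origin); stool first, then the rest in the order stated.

stool();
translate([0, 0, 404]) spool();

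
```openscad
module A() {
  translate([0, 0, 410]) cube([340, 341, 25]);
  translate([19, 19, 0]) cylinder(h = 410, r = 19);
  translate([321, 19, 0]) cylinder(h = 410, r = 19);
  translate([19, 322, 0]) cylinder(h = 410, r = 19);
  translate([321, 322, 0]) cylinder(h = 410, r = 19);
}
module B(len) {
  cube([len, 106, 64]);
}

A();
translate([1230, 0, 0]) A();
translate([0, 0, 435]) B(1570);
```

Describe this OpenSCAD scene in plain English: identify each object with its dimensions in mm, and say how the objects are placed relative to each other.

A is a four-legged stool. The seat is a 340×341×25 mm slab whose top surface is at z = 435 mm; four round legs, each 38 mm in diameter, run from the floor (z = 0) to the underside of the seat, each leg's axis is inset half a diameter from the nearest pair of seat edges (so the leg's bounding box is flush with the corner).

B is a rectangular beam 1570 mm long (x), 106 mm deep (y), 64 mm thick (z).

The beam spans the tops of two stools placed 890 mm apart, resting at z = 435 mm.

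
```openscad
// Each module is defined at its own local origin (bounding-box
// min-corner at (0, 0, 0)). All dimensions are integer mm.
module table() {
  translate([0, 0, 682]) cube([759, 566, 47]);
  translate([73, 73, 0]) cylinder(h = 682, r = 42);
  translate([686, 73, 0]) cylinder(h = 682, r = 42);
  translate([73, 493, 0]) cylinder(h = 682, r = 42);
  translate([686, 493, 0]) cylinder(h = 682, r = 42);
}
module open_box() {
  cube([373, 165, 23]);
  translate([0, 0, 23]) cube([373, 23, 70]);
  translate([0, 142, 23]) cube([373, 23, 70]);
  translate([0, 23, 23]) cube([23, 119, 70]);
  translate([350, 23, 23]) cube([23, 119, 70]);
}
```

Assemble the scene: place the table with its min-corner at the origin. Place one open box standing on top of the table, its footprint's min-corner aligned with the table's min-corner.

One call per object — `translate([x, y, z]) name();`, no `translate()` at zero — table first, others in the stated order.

table();
translate([0, 0, 729]) open_box();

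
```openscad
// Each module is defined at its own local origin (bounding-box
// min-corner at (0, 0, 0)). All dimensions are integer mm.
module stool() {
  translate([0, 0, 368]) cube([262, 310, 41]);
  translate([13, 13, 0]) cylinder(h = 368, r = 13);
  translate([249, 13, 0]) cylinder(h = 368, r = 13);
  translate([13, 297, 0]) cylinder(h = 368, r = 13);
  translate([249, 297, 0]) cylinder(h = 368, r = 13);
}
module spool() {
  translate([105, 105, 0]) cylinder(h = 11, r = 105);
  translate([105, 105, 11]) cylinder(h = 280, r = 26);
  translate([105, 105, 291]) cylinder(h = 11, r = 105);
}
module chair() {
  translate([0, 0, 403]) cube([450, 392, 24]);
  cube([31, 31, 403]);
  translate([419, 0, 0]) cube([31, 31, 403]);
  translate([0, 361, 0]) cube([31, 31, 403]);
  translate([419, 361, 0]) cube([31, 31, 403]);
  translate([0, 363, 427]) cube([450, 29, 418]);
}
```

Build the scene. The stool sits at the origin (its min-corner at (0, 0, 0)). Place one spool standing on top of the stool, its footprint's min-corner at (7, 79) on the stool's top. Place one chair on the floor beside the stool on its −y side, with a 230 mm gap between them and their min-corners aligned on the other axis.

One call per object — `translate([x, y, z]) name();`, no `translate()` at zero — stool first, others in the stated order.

stool();
translate([7, 79, 409]) spool();
translate([0, -622, 0]) chair();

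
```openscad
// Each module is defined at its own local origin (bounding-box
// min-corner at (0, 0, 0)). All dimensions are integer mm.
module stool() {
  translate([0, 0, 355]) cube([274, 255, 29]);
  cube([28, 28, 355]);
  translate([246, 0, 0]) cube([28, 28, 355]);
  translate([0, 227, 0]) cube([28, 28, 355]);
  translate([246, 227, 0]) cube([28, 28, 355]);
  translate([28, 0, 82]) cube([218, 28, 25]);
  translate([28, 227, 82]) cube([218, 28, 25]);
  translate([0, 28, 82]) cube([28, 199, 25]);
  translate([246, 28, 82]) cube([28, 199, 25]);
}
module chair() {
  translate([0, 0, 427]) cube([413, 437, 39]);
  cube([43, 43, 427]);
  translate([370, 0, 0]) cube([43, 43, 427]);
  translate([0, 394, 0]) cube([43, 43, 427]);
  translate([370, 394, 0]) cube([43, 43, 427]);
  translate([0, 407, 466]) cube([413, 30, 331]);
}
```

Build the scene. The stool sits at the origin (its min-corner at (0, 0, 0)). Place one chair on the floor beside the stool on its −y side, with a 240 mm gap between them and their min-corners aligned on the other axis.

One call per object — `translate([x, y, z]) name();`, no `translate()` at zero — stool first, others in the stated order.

stool();
translate([0, -677, 0]) chair();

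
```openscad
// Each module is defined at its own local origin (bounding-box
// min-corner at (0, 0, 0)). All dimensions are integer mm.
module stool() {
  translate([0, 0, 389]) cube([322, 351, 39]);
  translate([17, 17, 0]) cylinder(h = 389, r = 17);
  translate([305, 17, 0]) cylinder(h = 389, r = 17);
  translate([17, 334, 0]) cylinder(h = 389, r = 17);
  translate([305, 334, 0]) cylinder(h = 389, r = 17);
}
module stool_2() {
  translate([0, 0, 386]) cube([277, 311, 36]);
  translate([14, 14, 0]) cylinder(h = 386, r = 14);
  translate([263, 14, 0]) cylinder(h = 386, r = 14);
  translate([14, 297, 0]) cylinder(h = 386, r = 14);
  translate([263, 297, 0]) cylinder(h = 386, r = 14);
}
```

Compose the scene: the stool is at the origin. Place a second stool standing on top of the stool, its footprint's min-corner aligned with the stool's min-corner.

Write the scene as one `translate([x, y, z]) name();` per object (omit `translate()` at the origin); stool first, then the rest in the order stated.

stool();
translate([0, 0, 428]) stool_2();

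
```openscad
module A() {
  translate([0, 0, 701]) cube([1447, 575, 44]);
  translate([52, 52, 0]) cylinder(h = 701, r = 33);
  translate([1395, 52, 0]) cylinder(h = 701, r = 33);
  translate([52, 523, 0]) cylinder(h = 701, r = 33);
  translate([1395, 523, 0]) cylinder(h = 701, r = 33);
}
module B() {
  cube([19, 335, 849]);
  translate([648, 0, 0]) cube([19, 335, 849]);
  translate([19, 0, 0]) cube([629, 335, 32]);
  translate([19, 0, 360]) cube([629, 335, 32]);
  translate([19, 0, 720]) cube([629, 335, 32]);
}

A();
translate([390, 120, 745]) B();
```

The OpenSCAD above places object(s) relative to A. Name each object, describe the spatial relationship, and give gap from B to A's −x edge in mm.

The bookshelf's min-x is at 390; the table's min-x is 0; gap = 390 mm.

A is a table. B is a bookshelf. The bookshelf is on top of the table, centred. The gap from the bookshelf to the table's −x edge is 390 mm.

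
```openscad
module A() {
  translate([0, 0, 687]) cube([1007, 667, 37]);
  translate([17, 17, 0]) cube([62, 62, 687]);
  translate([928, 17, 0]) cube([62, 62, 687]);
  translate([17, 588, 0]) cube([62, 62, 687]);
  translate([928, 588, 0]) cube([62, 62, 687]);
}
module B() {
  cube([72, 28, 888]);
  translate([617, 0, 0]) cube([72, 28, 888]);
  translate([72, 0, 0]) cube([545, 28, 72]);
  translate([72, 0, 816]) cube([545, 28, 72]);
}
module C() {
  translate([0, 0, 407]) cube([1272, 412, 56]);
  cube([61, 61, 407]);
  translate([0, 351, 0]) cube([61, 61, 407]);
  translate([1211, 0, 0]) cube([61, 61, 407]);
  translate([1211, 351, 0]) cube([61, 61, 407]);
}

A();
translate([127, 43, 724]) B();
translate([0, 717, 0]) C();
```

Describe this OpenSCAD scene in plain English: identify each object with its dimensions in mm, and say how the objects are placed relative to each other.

A is a table: top 1007 mm (x) × 667 mm (y), 37 mm thick, upper face at z = 724 mm, on four 62×62 mm square legs, each inset 17 mm from the nearest pair of top edges, running from z = 0 to the bottom of the top.

B is a picture frame with a 545×744 mm rectangular opening (x by z) and a uniform 72 mm border on every side. Frame depth is 28 mm along y. It is built from two vertical stiles running the full outside height and two horizontal rails spanning the gap between the stiles.

C is a long wooden bench with a 1272 mm (x) × 412 mm (y) seat, 56 mm thick, its top surface 463 mm above the floor. Four 61 mm square legs at the seat corners, flush with the edges, run from z = 0 to the seat underside.

The picture frame is on top of the table. The bench is on the floor beside the table on its +y side.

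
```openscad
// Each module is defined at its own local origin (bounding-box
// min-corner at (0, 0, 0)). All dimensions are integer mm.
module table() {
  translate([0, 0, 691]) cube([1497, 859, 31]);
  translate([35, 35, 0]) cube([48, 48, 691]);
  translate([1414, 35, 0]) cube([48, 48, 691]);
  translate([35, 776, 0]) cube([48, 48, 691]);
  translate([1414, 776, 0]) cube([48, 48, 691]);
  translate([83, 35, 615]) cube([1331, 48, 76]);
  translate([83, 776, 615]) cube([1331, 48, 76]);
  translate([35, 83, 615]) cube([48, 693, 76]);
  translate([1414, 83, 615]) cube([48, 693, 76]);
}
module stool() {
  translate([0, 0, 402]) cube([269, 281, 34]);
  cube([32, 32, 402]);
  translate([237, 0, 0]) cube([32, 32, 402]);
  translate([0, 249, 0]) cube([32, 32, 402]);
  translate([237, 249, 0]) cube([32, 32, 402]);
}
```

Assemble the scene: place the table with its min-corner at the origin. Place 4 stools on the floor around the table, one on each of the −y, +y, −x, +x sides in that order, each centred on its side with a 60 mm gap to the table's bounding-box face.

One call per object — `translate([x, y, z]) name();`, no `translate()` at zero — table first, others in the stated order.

table();
translate([614, -341, 0]) stool();
translate([614, 919, 0]) stool();
translate([-329, 289, 0]) stool();
translate([1557, 289, 0]) stool();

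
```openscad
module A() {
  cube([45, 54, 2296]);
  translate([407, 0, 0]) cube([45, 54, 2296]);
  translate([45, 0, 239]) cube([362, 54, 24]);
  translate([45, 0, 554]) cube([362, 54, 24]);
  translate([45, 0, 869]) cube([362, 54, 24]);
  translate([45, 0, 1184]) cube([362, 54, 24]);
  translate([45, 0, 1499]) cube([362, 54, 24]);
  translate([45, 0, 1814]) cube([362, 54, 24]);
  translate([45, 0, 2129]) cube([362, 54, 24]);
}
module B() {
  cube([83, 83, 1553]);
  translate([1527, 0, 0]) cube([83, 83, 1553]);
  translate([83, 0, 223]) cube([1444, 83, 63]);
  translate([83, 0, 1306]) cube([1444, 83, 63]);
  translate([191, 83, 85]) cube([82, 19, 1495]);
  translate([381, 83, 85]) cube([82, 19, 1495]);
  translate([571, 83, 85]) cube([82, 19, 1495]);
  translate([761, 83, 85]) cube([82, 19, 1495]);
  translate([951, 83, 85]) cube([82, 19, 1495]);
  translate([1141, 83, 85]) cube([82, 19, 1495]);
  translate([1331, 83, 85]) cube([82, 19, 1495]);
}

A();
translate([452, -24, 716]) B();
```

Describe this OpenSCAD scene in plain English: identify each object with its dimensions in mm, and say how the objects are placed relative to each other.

A is a straight ladder. Two 45×54 mm vertical rails, 2296 mm tall, stand 452 mm apart (outside-to-outside) with their front faces coplanar on the −y side. 7 rungs, each 54 mm deep and 24 mm tall, span between the inner faces of the rails, front faces flush with the rails. The lowest rung's underside is at z = 239 mm and rungs are spaced 315 mm apart (underside to underside).

B is a fence section. Two 83×83 mm posts, 1553 mm tall, stand on the floor with a clear span of 1444 mm between their inner faces. Two horizontal rails of 83×63 mm section span the gap between the posts with their undersides at z = 223 mm and z = 1306 mm, flush with the posts' −y face. 7 pickets, each 82 mm wide, 19 mm thick and 1495 mm tall, are fixed to the +y face of the rails with their bottoms at z = 85 mm, evenly spaced across the span with equal gaps (rounded down to the nearest mm) at the −x end and between each pair — any rounding remainder accumulates at the +x end.

The fence section is beside the ladder with their tops flush at z = 2296.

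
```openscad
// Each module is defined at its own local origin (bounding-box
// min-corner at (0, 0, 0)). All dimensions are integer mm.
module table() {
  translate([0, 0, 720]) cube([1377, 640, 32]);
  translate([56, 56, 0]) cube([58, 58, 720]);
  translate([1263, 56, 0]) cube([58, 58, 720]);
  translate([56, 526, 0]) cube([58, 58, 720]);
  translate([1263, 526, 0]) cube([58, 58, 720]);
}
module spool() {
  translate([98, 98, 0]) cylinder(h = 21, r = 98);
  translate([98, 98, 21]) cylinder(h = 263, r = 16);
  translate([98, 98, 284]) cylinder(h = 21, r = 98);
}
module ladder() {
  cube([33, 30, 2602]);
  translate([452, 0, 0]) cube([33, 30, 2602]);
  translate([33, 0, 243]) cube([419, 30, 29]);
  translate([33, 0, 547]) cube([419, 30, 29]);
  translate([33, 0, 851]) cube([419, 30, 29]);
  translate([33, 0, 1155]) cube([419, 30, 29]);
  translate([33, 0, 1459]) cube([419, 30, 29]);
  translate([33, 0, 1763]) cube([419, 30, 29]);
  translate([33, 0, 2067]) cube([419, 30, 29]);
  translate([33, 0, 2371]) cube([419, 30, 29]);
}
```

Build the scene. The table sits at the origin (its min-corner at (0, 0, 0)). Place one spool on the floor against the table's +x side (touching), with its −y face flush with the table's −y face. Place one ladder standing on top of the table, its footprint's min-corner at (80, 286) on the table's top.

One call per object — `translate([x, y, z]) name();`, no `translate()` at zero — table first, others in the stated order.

table();
translate([1377, 0, 0]) spool();
translate([80, 286, 752]) ladder();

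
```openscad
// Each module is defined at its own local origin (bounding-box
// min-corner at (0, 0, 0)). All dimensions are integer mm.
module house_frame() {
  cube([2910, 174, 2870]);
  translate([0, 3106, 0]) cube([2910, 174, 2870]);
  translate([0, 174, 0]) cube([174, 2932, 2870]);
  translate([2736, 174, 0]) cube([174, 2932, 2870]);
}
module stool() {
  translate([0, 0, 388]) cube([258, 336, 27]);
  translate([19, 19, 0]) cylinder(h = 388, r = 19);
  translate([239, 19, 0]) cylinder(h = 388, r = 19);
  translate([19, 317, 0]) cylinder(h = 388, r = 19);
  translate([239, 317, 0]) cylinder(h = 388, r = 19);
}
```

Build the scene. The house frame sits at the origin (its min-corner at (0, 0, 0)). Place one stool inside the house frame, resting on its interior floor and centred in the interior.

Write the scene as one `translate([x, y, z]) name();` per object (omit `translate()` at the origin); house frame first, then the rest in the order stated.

house_frame();
translate([1326, 1472, 0]) stool();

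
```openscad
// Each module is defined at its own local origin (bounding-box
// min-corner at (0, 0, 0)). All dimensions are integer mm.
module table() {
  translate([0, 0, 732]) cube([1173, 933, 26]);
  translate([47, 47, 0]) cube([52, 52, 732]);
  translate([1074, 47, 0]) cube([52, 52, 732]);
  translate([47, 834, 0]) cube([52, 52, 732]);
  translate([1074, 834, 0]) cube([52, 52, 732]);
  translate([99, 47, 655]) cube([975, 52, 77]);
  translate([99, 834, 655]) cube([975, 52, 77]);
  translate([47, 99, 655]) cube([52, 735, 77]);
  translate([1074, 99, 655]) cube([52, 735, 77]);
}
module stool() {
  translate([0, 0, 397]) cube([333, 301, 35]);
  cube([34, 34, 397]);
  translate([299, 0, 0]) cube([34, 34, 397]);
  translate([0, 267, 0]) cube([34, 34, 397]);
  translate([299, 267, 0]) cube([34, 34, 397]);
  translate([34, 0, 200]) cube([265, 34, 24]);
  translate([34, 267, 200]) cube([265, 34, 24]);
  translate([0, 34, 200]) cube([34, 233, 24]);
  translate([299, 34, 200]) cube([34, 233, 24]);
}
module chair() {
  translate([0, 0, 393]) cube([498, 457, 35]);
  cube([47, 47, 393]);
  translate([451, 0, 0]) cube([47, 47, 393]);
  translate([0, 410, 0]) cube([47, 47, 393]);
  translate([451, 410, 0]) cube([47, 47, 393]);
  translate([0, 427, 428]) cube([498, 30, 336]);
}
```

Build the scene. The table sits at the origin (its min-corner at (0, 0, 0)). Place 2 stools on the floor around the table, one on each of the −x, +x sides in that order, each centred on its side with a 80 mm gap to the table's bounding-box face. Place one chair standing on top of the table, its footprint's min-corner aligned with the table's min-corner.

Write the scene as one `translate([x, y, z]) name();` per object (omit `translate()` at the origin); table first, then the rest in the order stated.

table();
translate([-413, 316, 0]) stool();
translate([1253, 316, 0]) stool();
translate([0, 0, 758]) chair();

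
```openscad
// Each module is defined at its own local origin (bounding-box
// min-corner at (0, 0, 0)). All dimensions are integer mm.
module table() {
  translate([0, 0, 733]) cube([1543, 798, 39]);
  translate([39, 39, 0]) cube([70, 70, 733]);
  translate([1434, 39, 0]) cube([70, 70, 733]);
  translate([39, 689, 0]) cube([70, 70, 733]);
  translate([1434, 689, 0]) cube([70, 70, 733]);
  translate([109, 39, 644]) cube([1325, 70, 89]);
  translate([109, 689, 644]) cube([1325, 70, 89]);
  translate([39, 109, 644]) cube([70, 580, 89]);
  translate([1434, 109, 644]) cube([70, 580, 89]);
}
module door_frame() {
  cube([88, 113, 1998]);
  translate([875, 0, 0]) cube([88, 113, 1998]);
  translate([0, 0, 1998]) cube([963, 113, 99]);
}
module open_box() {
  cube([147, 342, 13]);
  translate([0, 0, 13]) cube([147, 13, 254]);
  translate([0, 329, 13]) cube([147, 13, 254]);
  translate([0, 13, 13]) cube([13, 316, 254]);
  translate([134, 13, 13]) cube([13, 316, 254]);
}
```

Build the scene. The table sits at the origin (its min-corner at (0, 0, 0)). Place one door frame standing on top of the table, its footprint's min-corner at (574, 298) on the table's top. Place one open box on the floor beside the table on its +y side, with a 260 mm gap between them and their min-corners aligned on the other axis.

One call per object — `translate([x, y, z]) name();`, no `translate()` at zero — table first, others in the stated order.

table();
translate([574, 298, 772]) door_frame();
translate([0, 1058, 0]) open_box();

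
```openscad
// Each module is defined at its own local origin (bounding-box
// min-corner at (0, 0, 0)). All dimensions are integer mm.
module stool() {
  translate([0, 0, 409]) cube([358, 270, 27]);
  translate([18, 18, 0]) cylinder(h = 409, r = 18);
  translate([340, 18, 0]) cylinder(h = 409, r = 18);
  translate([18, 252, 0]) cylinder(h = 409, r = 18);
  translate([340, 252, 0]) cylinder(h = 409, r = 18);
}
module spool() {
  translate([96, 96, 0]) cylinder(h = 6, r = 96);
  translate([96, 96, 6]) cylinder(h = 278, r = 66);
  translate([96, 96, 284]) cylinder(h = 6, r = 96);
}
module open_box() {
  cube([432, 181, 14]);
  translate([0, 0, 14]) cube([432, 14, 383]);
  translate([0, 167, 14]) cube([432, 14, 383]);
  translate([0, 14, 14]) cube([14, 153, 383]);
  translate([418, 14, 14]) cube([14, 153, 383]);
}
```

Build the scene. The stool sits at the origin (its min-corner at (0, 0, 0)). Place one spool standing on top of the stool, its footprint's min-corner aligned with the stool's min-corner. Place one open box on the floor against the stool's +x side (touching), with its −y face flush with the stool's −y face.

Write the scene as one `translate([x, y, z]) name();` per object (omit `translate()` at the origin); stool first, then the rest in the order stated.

stool();
translate([0, 0, 436]) spool();
translate([358, 0, 0]) open_box();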